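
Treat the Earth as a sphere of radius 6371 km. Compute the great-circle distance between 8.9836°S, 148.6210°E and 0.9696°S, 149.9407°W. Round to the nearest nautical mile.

3702 nmi

Δλ = -149.9407 − 148.6210 = -298.5617°; wrapped into (−180°, 180°]: 61.4383°.
Δφ = -0.9696 − -8.9836 = 8.0140°.
a = sin²(Δφ/2) + cos φ₁ · cos φ₂ · sin²(Δλ/2) = 0.262593.
c = 2·atan2(√a, √(1−a)) = 1.07604 rad → d = 6371·c ≈ 6855.47 km ≈ 3701.66 nmi.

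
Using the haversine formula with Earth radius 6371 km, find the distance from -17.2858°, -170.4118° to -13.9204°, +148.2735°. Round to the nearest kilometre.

4432 km

Δλ = 148.2735 − -170.4118 = 318.6853°; wrapped into (−180°, 180°]: -41.3147°.
Δφ = -13.9204 − -17.2858 = 3.3654°.
a = sin²(Δφ/2) + cos φ₁ · cos φ₂ · sin²(Δλ/2) = 0.116204.
c = 2·atan2(√a, √(1−a)) = 0.69572 rad → d = 6371·c ≈ 4432.44 km.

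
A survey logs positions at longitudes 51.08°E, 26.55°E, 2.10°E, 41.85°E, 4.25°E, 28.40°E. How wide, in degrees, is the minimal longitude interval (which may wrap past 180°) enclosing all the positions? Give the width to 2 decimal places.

48.98°

Sort the longitudes: +2.10°, +4.25°, +26.55°, +28.40°, +41.85°, +51.08°.
Eastward gaps between consecutive values (wrapping around): 2.15°, 22.30°, 1.85°, 13.45°, 9.23°, 311.02°.
Largest gap = 311.02° ⇒ minimal covering band is its complement: 360° − 311.02° = 48.98°.
Band runs from +2.10° eastward to +51.08°.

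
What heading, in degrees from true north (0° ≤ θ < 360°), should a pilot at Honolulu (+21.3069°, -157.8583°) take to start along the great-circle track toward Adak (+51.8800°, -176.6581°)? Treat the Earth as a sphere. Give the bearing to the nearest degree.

339°

Δλ = -176.6581 − -157.8583 = -18.7998°.
θ = atan2( sin Δλ · cos φ₂ , cos φ₁ · sin φ₂ − sin φ₁ · cos φ₂ · cos Δλ )
  = atan2(-0.19894, 0.52060) = -20.913° → normalised to [0°, 360°): 339.087°.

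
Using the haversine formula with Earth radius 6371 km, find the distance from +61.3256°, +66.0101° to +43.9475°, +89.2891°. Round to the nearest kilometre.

Δλ = 89.2891 − 66.0101 = 23.2790°.
Δφ = 43.9475 − 61.3256 = -17.3781°.
a = sin²(Δφ/2) + cos φ₁ · cos φ₂ · sin²(Δλ/2) = 0.036885.
c = 2·atan2(√a, √(1−a)) = 0.38651 rad → d = 6371·c ≈ 2462.45 km.

2462 km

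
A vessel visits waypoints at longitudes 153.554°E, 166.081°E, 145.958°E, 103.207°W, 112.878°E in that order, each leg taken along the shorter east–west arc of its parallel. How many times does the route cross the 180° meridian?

Leg 1: +153.554° → +166.081°, shortest Δλ = 12.527° (east) — does not cross 180°.
Leg 2: +166.081° → +145.958°, shortest Δλ = -20.123° (west) — does not cross 180°.
Leg 3: +145.958° → -103.207°, shortest Δλ = 110.835° (east) — crosses 180°.
Leg 4: -103.207° → +112.878°, shortest Δλ = -143.915° (west) — crosses 180°.
Total crossings: 2.

2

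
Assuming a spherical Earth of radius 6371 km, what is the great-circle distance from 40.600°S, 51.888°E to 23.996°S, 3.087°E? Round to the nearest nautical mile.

Δλ = 3.087 − 51.888 = -48.801°.
Δφ = -23.996 − -40.600 = 16.604°.
a = sin²(Δφ/2) + cos φ₁ · cos φ₂ · sin²(Δλ/2) = 0.139228.
c = 2·atan2(√a, √(1−a)) = 0.76477 rad → d = 6371·c ≈ 4872.33 km ≈ 2630.85 nmi.

2631 nmi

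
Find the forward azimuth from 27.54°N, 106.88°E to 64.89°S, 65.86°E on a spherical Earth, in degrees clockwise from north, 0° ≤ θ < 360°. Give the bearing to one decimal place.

196.3°

Δλ = 65.86 − 106.88 = -41.02°.
θ = atan2( sin Δλ · cos φ₂ , cos φ₁ · sin φ₂ − sin φ₁ · cos φ₂ · cos Δλ )
  = atan2(-0.27852, -0.95093) = -163.675° → normalised to [0°, 360°): 196.325°.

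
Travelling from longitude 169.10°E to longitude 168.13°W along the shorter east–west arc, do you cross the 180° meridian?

Yes

Naïve |-168.13 − 169.10| = 337.23° > 180°, so the shorter arc goes the other way round — across 180°.
Signed shortest Δλ = ((-168.13 − 169.10 + 180) mod 360) − 180 = 22.77°.
Going east by 22.77° from +169.10° passes through 180° before reaching -168.13°.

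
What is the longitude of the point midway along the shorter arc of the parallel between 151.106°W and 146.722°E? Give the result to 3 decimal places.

Signed shortest Δλ from -151.106° to +146.722° is -62.172°.
Midpoint longitude = -151.106° + (-62.172°)/2 = -151.106° − 31.086° = -182.192°.
Normalise into (−180°, 180°]: +177.808°.
(The naïve average (-151.106 + +146.722)/2 = -2.192° is on the wrong side of the globe.)

177.808°E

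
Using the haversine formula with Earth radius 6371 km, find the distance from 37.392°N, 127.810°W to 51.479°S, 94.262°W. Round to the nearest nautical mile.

5620 nmi

Δλ = -94.262 − -127.810 = 33.548°.
Δφ = -51.479 − 37.392 = -88.871°.
a = sin²(Δφ/2) + cos φ₁ · cos φ₂ · sin²(Δλ/2) = 0.531361.
c = 2·atan2(√a, √(1−a)) = 1.63356 rad → d = 6371·c ≈ 10407.40 km ≈ 5619.55 nmi.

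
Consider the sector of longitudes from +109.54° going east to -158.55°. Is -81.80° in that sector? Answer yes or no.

No

Band width going east from +109.54° to -158.55°: ((-158.55 − 109.54) mod 360) = 91.91°.
Offset of -81.80° east of the west edge: ((-81.80 − 109.54) mod 360) = 168.66°.
168.66° > 91.91° ⇒ outside.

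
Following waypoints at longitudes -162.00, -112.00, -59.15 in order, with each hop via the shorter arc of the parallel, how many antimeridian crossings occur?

0

Leg 1: -162.00° → -112.00°, shortest Δλ = 50.0° (east) — does not cross 180°.
Leg 2: -112.00° → -59.15°, shortest Δλ = 52.85° (east) — does not cross 180°.
Total crossings: 0.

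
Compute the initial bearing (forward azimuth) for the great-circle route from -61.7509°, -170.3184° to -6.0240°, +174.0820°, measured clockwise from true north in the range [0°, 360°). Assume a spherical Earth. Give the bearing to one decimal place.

Δλ = 174.0820 − -170.3184 = 344.4004°; wrapped into (−180°, 180°]: -15.5996°.
θ = atan2( sin Δλ · cos φ₂ , cos φ₁ · sin φ₂ − sin φ₁ · cos φ₂ · cos Δλ )
  = atan2(-0.26743, 0.79409) = -18.612° → normalised to [0°, 360°): 341.388°.

341.4°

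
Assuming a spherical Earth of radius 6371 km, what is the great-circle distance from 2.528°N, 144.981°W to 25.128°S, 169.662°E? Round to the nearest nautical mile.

3117 nmi

Δλ = 169.662 − -144.981 = 314.643°; wrapped into (−180°, 180°]: -45.357°.
Δφ = -25.128 − 2.528 = -27.656°.
a = sin²(Δφ/2) + cos φ₁ · cos φ₂ · sin²(Δλ/2) = 0.191582.
c = 2·atan2(√a, √(1−a)) = 0.90608 rad → d = 6371·c ≈ 5772.63 km ≈ 3116.97 nmi.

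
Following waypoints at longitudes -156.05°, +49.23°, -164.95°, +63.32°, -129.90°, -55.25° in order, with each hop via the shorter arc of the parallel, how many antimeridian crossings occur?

Leg 1: -156.05° → +49.23°, shortest Δλ = -154.72° (west) — crosses 180°.
Leg 2: +49.23° → -164.95°, shortest Δλ = 145.82° (east) — crosses 180°.
Leg 3: -164.95° → +63.32°, shortest Δλ = -131.73° (west) — crosses 180°.
Leg 4: +63.32° → -129.90°, shortest Δλ = 166.78° (east) — crosses 180°.
Leg 5: -129.90° → -55.25°, shortest Δλ = 74.65° (east) — does not cross 180°.
Total crossings: 4.

4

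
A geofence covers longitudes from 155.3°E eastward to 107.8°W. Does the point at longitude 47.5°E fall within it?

No

Band width going east from +155.3° to -107.8°: ((-107.8 − 155.3) mod 360) = 96.9°.
Offset of +47.5° east of the west edge: ((47.5 − 155.3) mod 360) = 252.2°.
252.2° > 96.9° ⇒ outside.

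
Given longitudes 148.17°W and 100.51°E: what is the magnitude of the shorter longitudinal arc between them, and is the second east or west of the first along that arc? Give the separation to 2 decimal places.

111.32° west

Raw difference: 100.51 − -148.17 = 248.68°.
Normalise into (−180°, 180°]: 248.68° − 360° = -111.32°.
Negative ⇒ the second point lies to the west; separation 111.32°.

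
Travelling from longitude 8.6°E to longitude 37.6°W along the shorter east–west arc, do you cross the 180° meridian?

Signed shortest Δλ = ((-37.6 − 8.6 + 180) mod 360) − 180 = -46.2°.
Going west by 46.2° from +8.6° reaches -37.6° without touching 180°.

No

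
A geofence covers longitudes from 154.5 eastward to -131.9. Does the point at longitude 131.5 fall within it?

No

Band width going east from +154.5° to -131.9°: ((-131.9 − 154.5) mod 360) = 73.6°.
Offset of +131.5° east of the west edge: ((131.5 − 154.5) mod 360) = 337.0°.
337.0° > 73.6° ⇒ outside.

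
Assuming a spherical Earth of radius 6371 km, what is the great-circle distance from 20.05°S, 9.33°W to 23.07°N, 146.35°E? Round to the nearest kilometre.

17481 km

Δλ = 146.35 − -9.33 = 155.68°.
Δφ = 23.07 − -20.05 = 43.12°.
a = sin²(Δφ/2) + cos φ₁ · cos φ₂ · sin²(Δλ/2) = 0.960958.
c = 2·atan2(√a, √(1−a)) = 2.74379 rad → d = 6371·c ≈ 17480.71 km.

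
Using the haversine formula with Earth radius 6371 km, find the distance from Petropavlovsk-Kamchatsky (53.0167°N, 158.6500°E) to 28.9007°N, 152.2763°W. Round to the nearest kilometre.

Δλ = -152.2763 − 158.6500 = -310.9263°; wrapped into (−180°, 180°]: 49.0737°.
Δφ = 28.9007 − 53.0167 = -24.1160°.
a = sin²(Δφ/2) + cos φ₁ · cos φ₂ · sin²(Δλ/2) = 0.134466.
c = 2·atan2(√a, √(1−a)) = 0.75091 rad → d = 6371·c ≈ 4784.05 km.

4784 km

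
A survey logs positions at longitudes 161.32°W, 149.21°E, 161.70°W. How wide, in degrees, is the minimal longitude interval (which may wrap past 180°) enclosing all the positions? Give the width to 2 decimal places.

49.47°

Sort the longitudes: -161.70°, -161.32°, +149.21°.
Eastward gaps between consecutive values (wrapping around): 0.38°, 310.53°, 49.09°.
Largest gap = 310.53° ⇒ minimal covering band is its complement: 360° − 310.53° = 49.47°.
Band runs from +149.21° eastward to -161.32°, crossing the antimeridian.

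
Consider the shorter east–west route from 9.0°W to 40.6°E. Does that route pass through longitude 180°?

Signed shortest Δλ = ((40.6 − -9.0 + 180) mod 360) − 180 = 49.6°.
Going east by 49.6° from -9.0° reaches +40.6° without touching 180°.

No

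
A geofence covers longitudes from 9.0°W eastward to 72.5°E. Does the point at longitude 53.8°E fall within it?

Yes

Band width going east from -9.0° to +72.5°: ((72.5 − -9.0) mod 360) = 81.5°.
Offset of +53.8° east of the west edge: ((53.8 − -9.0) mod 360) = 62.8°.
62.8° ≤ 81.5° ⇒ inside.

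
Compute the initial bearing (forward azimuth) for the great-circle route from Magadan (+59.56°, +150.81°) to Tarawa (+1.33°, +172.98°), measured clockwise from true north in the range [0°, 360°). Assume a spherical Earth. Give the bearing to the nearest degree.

Δλ = 172.98 − 150.81 = 22.17°.
θ = atan2( sin Δλ · cos φ₂ , cos φ₁ · sin φ₂ − sin φ₁ · cos φ₂ · cos Δλ )
  = atan2(0.37725, -0.78644) = 154.373° → normalised to [0°, 360°): 154.373°.

154°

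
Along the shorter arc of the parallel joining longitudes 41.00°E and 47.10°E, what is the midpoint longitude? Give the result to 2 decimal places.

Signed shortest Δλ from +41.00° to +47.10° is +6.10°.
Midpoint longitude = +41.00° + (+6.10°)/2 = +41.00° + 3.05° = +44.05°.

44.05°E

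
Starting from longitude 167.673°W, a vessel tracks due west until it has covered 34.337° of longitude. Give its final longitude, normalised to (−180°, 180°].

157.990°E

Start at -167.673°; shift −34.337° → -202.010°.
-202.010° lies outside (−180°, 180°]; add 360° → +157.990°.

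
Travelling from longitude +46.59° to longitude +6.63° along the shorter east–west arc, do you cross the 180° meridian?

No

Signed shortest Δλ = ((6.63 − 46.59 + 180) mod 360) − 180 = -39.96°.
Going west by 39.96° from +46.59° reaches +6.63° without touching 180°.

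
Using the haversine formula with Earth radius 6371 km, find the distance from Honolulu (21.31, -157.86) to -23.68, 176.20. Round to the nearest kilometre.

5737 km

Δλ = 176.20 − -157.86 = 334.06°; wrapped into (−180°, 180°]: -25.94°.
Δφ = -23.68 − 21.31 = -44.99°.
a = sin²(Δφ/2) + cos φ₁ · cos φ₂ · sin²(Δλ/2) = 0.189363.
c = 2·atan2(√a, √(1−a)) = 0.90043 rad → d = 6371·c ≈ 5736.63 km.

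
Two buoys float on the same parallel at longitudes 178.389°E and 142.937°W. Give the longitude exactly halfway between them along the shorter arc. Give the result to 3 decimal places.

162.274°W

Signed shortest Δλ from +178.389° to -142.937° is +38.674°.
Midpoint longitude = +178.389° + (+38.674°)/2 = +178.389° + 19.337° = +197.726°.
Normalise into (−180°, 180°]: -162.274°.
(The naïve average (+178.389 + -142.937)/2 = 17.726° is on the wrong side of the globe.)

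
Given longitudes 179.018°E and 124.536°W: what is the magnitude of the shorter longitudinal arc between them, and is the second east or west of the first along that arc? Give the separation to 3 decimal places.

Raw difference: -124.536 − 179.018 = -303.554°.
Normalise into (−180°, 180°]: -303.554° + 360° = 56.446°.
Positive ⇒ the second point lies to the east; separation 56.446°.

56.446° east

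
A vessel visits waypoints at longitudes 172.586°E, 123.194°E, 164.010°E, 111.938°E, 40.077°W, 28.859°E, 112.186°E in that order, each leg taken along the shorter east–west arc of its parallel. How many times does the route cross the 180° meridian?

0

Leg 1: +172.586° → +123.194°, shortest Δλ = -49.392° (west) — does not cross 180°.
Leg 2: +123.194° → +164.010°, shortest Δλ = 40.816° (east) — does not cross 180°.
Leg 3: +164.010° → +111.938°, shortest Δλ = -52.072° (west) — does not cross 180°.
Leg 4: +111.938° → -40.077°, shortest Δλ = -152.015° (west) — does not cross 180°.
Leg 5: -40.077° → +28.859°, shortest Δλ = 68.936° (east) — does not cross 180°.
Leg 6: +28.859° → +112.186°, shortest Δλ = 83.327° (east) — does not cross 180°.
Total crossings: 0.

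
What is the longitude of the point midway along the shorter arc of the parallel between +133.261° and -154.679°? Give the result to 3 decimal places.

+169.291°

Signed shortest Δλ from +133.261° to -154.679° is +72.060°.
Midpoint longitude = +133.261° + (+72.060°)/2 = +133.261° + 36.030° = +169.291°.
(The naïve average (+133.261 + -154.679)/2 = -10.709° is on the wrong side of the globe.)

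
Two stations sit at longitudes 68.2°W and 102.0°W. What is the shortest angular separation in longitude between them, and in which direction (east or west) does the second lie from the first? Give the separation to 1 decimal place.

33.8° west

Raw difference: -102.0 − -68.2 = -33.8°.
Normalise into (−180°, 180°]: -33.8° stays -33.8°.
Negative ⇒ the second point lies to the west; separation 33.8°.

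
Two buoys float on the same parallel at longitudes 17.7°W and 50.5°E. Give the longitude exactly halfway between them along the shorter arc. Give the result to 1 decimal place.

16.4°E

Signed shortest Δλ from -17.7° to +50.5° is +68.2°.
Midpoint longitude = -17.7° + (+68.2°)/2 = -17.7° + 34.1° = +16.4°.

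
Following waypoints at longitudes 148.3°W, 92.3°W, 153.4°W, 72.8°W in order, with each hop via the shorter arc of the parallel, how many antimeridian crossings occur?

Leg 1: -148.3° → -92.3°, shortest Δλ = 56.0° (east) — does not cross 180°.
Leg 2: -92.3° → -153.4°, shortest Δλ = -61.1° (west) — does not cross 180°.
Leg 3: -153.4° → -72.8°, shortest Δλ = 80.6° (east) — does not cross 180°.
Total crossings: 0.

0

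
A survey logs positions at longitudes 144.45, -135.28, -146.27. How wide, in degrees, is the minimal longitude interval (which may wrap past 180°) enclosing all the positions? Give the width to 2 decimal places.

80.27°

Sort the longitudes: -146.27°, -135.28°, +144.45°.
Eastward gaps between consecutive values (wrapping around): 10.99°, 279.73°, 69.28°.
Largest gap = 279.73° ⇒ minimal covering band is its complement: 360° − 279.73° = 80.27°.
Band runs from +144.45° eastward to -135.28°, crossing the antimeridian.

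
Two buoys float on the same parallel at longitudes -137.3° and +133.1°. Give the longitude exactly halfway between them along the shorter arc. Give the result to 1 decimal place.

+177.9°

Signed shortest Δλ from -137.3° to +133.1° is -89.6°.
Midpoint longitude = -137.3° + (-89.6°)/2 = -137.3° − 44.8° = -182.1°.
Normalise into (−180°, 180°]: +177.9°.
(The naïve average (-137.3 + +133.1)/2 = -2.1° is on the wrong side of the globe.)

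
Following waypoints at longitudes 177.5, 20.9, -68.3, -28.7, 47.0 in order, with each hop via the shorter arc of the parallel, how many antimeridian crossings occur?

Leg 1: +177.5° → +20.9°, shortest Δλ = -156.6° (west) — does not cross 180°.
Leg 2: +20.9° → -68.3°, shortest Δλ = -89.2° (west) — does not cross 180°.
Leg 3: -68.3° → -28.7°, shortest Δλ = 39.6° (east) — does not cross 180°.
Leg 4: -28.7° → +47.0°, shortest Δλ = 75.7° (east) — does not cross 180°.
Total crossings: 0.

0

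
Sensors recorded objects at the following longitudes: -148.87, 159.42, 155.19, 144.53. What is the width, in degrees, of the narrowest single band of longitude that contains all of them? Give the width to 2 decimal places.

66.60°

Sort the longitudes: -148.87°, +144.53°, +155.19°, +159.42°.
Eastward gaps between consecutive values (wrapping around): 293.40°, 10.66°, 4.23°, 51.71°.
Largest gap = 293.40° ⇒ minimal covering band is its complement: 360° − 293.40° = 66.60°.
Band runs from +144.53° eastward to -148.87°, crossing the antimeridian.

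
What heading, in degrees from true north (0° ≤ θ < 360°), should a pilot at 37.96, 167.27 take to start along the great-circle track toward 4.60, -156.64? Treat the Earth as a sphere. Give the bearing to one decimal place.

Δλ = -156.64 − 167.27 = -323.91°; wrapped into (−180°, 180°]: 36.09°.
θ = atan2( sin Δλ · cos φ₂ , cos φ₁ · sin φ₂ − sin φ₁ · cos φ₂ · cos Δλ )
  = atan2(0.58716, -0.43223) = 126.358° → normalised to [0°, 360°): 126.358°.

126.4°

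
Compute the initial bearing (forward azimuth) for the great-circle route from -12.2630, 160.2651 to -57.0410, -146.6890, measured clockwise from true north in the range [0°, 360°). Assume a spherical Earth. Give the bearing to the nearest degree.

150°

Δλ = -146.6890 − 160.2651 = -306.9541°; wrapped into (−180°, 180°]: 53.0459°.
θ = atan2( sin Δλ · cos φ₂ , cos φ₁ · sin φ₂ − sin φ₁ · cos φ₂ · cos Δλ )
  = atan2(0.43475, -0.75045) = 149.915° → normalised to [0°, 360°): 149.915°.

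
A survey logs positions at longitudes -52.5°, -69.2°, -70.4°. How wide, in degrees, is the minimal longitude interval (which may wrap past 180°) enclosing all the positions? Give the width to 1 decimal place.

Sort the longitudes: -70.4°, -69.2°, -52.5°.
Eastward gaps between consecutive values (wrapping around): 1.2°, 16.7°, 342.1°.
Largest gap = 342.1° ⇒ minimal covering band is its complement: 360° − 342.1° = 17.9°.
Band runs from -70.4° eastward to -52.5°.

17.9°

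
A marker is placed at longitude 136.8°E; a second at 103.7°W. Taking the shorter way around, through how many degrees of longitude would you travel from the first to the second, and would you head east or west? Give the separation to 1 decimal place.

Raw difference: -103.7 − 136.8 = -240.5°.
Normalise into (−180°, 180°]: -240.5° + 360° = 119.5°.
Positive ⇒ the second point lies to the east; separation 119.5°.

119.5° east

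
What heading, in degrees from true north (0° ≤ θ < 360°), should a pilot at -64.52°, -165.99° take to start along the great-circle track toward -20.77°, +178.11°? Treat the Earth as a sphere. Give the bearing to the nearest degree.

339°

Δλ = 178.11 − -165.99 = 344.10°; wrapped into (−180°, 180°]: -15.90°.
θ = atan2( sin Δλ · cos φ₂ , cos φ₁ · sin φ₂ − sin φ₁ · cos φ₂ · cos Δλ )
  = atan2(-0.25616, 0.65922) = -21.235° → normalised to [0°, 360°): 338.765°.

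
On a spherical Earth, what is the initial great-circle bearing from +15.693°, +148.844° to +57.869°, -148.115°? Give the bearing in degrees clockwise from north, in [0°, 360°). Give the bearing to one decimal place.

32.3°

Δλ = -148.115 − 148.844 = -296.959°; wrapped into (−180°, 180°]: 63.041°.
θ = atan2( sin Δλ · cos φ₂ , cos φ₁ · sin φ₂ − sin φ₁ · cos φ₂ · cos Δλ )
  = atan2(0.47406, 0.75005) = 32.294° → normalised to [0°, 360°): 32.294°.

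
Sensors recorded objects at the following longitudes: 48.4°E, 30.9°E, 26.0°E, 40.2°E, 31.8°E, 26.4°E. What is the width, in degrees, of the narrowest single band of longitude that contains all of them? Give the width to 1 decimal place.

22.4°

Sort the longitudes: +26.0°, +26.4°, +30.9°, +31.8°, +40.2°, +48.4°.
Eastward gaps between consecutive values (wrapping around): 0.4°, 4.5°, 0.9°, 8.4°, 8.2°, 337.6°.
Largest gap = 337.6° ⇒ minimal covering band is its complement: 360° − 337.6° = 22.4°.
Band runs from +26.0° eastward to +48.4°.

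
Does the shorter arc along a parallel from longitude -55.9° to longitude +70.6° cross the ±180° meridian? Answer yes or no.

Signed shortest Δλ = ((70.6 − -55.9 + 180) mod 360) − 180 = 126.5°.
Going east by 126.5° from -55.9° reaches +70.6° without touching 180°.

No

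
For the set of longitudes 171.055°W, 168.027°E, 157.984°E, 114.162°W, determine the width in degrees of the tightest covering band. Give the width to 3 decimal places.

Sort the longitudes: -171.055°, -114.162°, +157.984°, +168.027°.
Eastward gaps between consecutive values (wrapping around): 56.893°, 272.146°, 10.043°, 20.918°.
Largest gap = 272.146° ⇒ minimal covering band is its complement: 360° − 272.146° = 87.854°.
Band runs from +157.984° eastward to -114.162°, crossing the antimeridian.

87.854°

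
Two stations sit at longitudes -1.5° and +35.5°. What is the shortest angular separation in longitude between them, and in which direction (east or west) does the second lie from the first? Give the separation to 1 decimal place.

37.0° east

Raw difference: 35.5 − -1.5 = 37.0°.
Normalise into (−180°, 180°]: 37.0° stays 37.0°.
Positive ⇒ the second point lies to the east; separation 37.0°.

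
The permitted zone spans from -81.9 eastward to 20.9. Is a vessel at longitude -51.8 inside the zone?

Yes

Band width going east from -81.9° to +20.9°: ((20.9 − -81.9) mod 360) = 102.8°.
Offset of -51.8° east of the west edge: ((-51.8 − -81.9) mod 360) = 30.1°.
30.1° ≤ 102.8° ⇒ inside.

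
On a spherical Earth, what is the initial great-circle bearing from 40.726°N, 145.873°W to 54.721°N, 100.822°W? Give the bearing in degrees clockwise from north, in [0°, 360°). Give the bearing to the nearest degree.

49°

Δλ = -100.822 − -145.873 = 45.051°.
θ = atan2( sin Δλ · cos φ₂ , cos φ₁ · sin φ₂ − sin φ₁ · cos φ₂ · cos Δλ )
  = atan2(0.40876, 0.35244) = 49.231° → normalised to [0°, 360°): 49.231°.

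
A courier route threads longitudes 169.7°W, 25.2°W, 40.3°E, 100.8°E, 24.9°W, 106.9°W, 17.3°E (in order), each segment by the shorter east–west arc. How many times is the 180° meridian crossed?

Leg 1: -169.7° → -25.2°, shortest Δλ = 144.5° (east) — does not cross 180°.
Leg 2: -25.2° → +40.3°, shortest Δλ = 65.5° (east) — does not cross 180°.
Leg 3: +40.3° → +100.8°, shortest Δλ = 60.5° (east) — does not cross 180°.
Leg 4: +100.8° → -24.9°, shortest Δλ = -125.7° (west) — does not cross 180°.
Leg 5: -24.9° → -106.9°, shortest Δλ = -82.0° (west) — does not cross 180°.
Leg 6: -106.9° → +17.3°, shortest Δλ = 124.2° (east) — does not cross 180°.
Total crossings: 0.

0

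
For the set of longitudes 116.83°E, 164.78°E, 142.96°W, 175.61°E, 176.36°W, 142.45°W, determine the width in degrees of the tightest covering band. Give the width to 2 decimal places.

100.72°

Sort the longitudes: -176.36°, -142.96°, -142.45°, +116.83°, +164.78°, +175.61°.
Eastward gaps between consecutive values (wrapping around): 33.40°, 0.51°, 259.28°, 47.95°, 10.83°, 8.03°.
Largest gap = 259.28° ⇒ minimal covering band is its complement: 360° − 259.28° = 100.72°.
Band runs from +116.83° eastward to -142.45°, crossing the antimeridian.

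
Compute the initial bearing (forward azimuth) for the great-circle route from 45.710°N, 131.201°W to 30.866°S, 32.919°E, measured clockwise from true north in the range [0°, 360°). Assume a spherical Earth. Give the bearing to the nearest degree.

Δλ = 32.919 − -131.201 = 164.120°.
θ = atan2( sin Δλ · cos φ₂ , cos φ₁ · sin φ₂ − sin φ₁ · cos φ₂ · cos Δλ )
  = atan2(0.23487, 0.23274) = 45.261° → normalised to [0°, 360°): 45.261°.

45°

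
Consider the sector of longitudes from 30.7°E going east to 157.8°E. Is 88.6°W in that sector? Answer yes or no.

No

Band width going east from +30.7° to +157.8°: ((157.8 − 30.7) mod 360) = 127.1°.
Offset of -88.6° east of the west edge: ((-88.6 − 30.7) mod 360) = 240.7°.
240.7° > 127.1° ⇒ outside.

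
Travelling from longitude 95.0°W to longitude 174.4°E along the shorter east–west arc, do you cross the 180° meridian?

Naïve |174.4 − -95.0| = 269.4° > 180°, so the shorter arc goes the other way round — across 180°.
Signed shortest Δλ = ((174.4 − -95.0 + 180) mod 360) − 180 = -90.6°.
Going west by 90.6° from -95.0° passes through 180° before reaching +174.4°.

Yes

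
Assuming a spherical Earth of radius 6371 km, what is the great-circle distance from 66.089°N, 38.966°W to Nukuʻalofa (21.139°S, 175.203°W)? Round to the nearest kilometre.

Δλ = -175.203 − -38.966 = -136.237°.
Δφ = -21.139 − 66.089 = -87.228°.
a = sin²(Δφ/2) + cos φ₁ · cos φ₂ · sin²(Δλ/2) = 0.801353.
c = 2·atan2(√a, √(1−a)) = 2.21768 rad → d = 6371·c ≈ 14128.87 km.

14129 km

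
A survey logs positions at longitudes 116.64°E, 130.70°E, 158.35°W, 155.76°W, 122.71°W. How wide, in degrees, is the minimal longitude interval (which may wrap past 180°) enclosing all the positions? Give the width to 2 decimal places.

Sort the longitudes: -158.35°, -155.76°, -122.71°, +116.64°, +130.70°.
Eastward gaps between consecutive values (wrapping around): 2.59°, 33.05°, 239.35°, 14.06°, 70.95°.
Largest gap = 239.35° ⇒ minimal covering band is its complement: 360° − 239.35° = 120.65°.
Band runs from +116.64° eastward to -122.71°, crossing the antimeridian.

120.65°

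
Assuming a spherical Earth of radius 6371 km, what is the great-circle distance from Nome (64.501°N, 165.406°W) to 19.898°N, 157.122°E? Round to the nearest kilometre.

Δλ = 157.122 − -165.406 = 322.528°; wrapped into (−180°, 180°]: -37.472°.
Δφ = 19.898 − 64.501 = -44.603°.
a = sin²(Δφ/2) + cos φ₁ · cos φ₂ · sin²(Δλ/2) = 0.185770.
c = 2·atan2(√a, √(1−a)) = 0.89122 rad → d = 6371·c ≈ 5677.99 km.

5678 km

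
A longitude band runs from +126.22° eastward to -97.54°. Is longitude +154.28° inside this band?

Band width going east from +126.22° to -97.54°: ((-97.54 − 126.22) mod 360) = 136.24°.
Offset of +154.28° east of the west edge: ((154.28 − 126.22) mod 360) = 28.06°.
28.06° ≤ 136.24° ⇒ inside.

Yes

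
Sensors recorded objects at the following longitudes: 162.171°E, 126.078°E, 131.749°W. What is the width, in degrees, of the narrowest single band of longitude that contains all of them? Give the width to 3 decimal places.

102.173°

Sort the longitudes: -131.749°, +126.078°, +162.171°.
Eastward gaps between consecutive values (wrapping around): 257.827°, 36.093°, 66.080°.
Largest gap = 257.827° ⇒ minimal covering band is its complement: 360° − 257.827° = 102.173°.
Band runs from +126.078° eastward to -131.749°, crossing the antimeridian.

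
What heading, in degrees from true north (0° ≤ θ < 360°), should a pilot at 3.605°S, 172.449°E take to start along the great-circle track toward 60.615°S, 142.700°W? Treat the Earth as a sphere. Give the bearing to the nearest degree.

Δλ = -142.700 − 172.449 = -315.149°; wrapped into (−180°, 180°]: 44.851°.
θ = atan2( sin Δλ · cos φ₂ , cos φ₁ · sin φ₂ − sin φ₁ · cos φ₂ · cos Δλ )
  = atan2(0.34606, -0.84775) = 157.794° → normalised to [0°, 360°): 157.794°.

158°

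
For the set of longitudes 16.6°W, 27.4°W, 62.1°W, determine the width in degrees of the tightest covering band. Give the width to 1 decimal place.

Sort the longitudes: -62.1°, -27.4°, -16.6°.
Eastward gaps between consecutive values (wrapping around): 34.7°, 10.8°, 314.5°.
Largest gap = 314.5° ⇒ minimal covering band is its complement: 360° − 314.5° = 45.5°.
Band runs from -62.1° eastward to -16.6°.

45.5°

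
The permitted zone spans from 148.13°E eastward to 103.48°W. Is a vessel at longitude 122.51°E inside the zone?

No

Band width going east from +148.13° to -103.48°: ((-103.48 − 148.13) mod 360) = 108.39°.
Offset of +122.51° east of the west edge: ((122.51 − 148.13) mod 360) = 334.38°.
334.38° > 108.39° ⇒ outside.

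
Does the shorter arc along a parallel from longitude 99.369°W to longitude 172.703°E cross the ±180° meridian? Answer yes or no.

Yes

Naïve |172.703 − -99.369| = 272.072° > 180°, so the shorter arc goes the other way round — across 180°.
Signed shortest Δλ = ((172.703 − -99.369 + 180) mod 360) − 180 = -87.928°.
Going west by 87.928° from -99.369° passes through 180° before reaching +172.703°.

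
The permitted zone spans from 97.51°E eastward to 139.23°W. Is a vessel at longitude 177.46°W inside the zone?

Yes

Band width going east from +97.51° to -139.23°: ((-139.23 − 97.51) mod 360) = 123.26°.
Offset of -177.46° east of the west edge: ((-177.46 − 97.51) mod 360) = 85.03°.
85.03° ≤ 123.26° ⇒ inside.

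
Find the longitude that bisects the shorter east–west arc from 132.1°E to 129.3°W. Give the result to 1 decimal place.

178.6°W

Signed shortest Δλ from +132.1° to -129.3° is +98.6°.
Midpoint longitude = +132.1° + (+98.6°)/2 = +132.1° + 49.3° = +181.4°.
Normalise into (−180°, 180°]: -178.6°.
(The naïve average (+132.1 + -129.3)/2 = 1.4° is on the wrong side of the globe.)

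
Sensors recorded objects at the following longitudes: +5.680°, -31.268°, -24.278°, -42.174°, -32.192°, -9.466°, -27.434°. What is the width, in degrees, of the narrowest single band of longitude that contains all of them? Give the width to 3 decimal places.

47.854°

Sort the longitudes: -42.174°, -32.192°, -31.268°, -27.434°, -24.278°, -9.466°, +5.680°.
Eastward gaps between consecutive values (wrapping around): 9.982°, 0.924°, 3.834°, 3.156°, 14.812°, 15.146°, 312.146°.
Largest gap = 312.146° ⇒ minimal covering band is its complement: 360° − 312.146° = 47.854°.
Band runs from -42.174° eastward to +5.680°.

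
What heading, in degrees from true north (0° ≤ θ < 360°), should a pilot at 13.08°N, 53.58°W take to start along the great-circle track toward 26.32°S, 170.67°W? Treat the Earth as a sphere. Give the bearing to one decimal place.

Δλ = -170.67 − -53.58 = -117.09°.
θ = atan2( sin Δλ · cos φ₂ , cos φ₁ · sin φ₂ − sin φ₁ · cos φ₂ · cos Δλ )
  = atan2(-0.79800, -0.33950) = -113.047° → normalised to [0°, 360°): 246.953°.

247.0°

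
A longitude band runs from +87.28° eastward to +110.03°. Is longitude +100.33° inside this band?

Yes

Band width going east from +87.28° to +110.03°: ((110.03 − 87.28) mod 360) = 22.75°.
Offset of +100.33° east of the west edge: ((100.33 − 87.28) mod 360) = 13.05°.
13.05° ≤ 22.75° ⇒ inside.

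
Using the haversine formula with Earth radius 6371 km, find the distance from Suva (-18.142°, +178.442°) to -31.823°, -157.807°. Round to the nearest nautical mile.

1526 nmi

Δλ = -157.807 − 178.442 = -336.249°; wrapped into (−180°, 180°]: 23.751°.
Δφ = -31.823 − -18.142 = -13.681°.
a = sin²(Δφ/2) + cos φ₁ · cos φ₂ · sin²(Δλ/2) = 0.048380.
c = 2·atan2(√a, √(1−a)) = 0.44353 rad → d = 6371·c ≈ 2825.75 km ≈ 1525.78 nmi.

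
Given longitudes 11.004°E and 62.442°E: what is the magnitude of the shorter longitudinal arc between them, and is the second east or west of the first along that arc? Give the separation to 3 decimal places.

51.438° east

Raw difference: 62.442 − 11.004 = 51.438°.
Normalise into (−180°, 180°]: 51.438° stays 51.438°.
Positive ⇒ the second point lies to the east; separation 51.438°.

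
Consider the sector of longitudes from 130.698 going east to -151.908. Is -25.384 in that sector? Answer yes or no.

No

Band width going east from +130.698° to -151.908°: ((-151.908 − 130.698) mod 360) = 77.394°.
Offset of -25.384° east of the west edge: ((-25.384 − 130.698) mod 360) = 203.918°.
203.918° > 77.394° ⇒ outside.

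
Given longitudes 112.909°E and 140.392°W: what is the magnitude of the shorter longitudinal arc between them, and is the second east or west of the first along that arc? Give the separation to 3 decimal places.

Raw difference: -140.392 − 112.909 = -253.301°.
Normalise into (−180°, 180°]: -253.301° + 360° = 106.699°.
Positive ⇒ the second point lies to the east; separation 106.699°.

106.699° east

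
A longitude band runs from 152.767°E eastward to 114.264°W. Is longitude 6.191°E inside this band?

Band width going east from +152.767° to -114.264°: ((-114.264 − 152.767) mod 360) = 92.969°.
Offset of +6.191° east of the west edge: ((6.191 − 152.767) mod 360) = 213.424°.
213.424° > 92.969° ⇒ outside.

No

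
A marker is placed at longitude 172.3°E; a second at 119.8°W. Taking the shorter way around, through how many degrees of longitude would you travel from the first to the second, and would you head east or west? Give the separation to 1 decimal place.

Raw difference: -119.8 − 172.3 = -292.1°.
Normalise into (−180°, 180°]: -292.1° + 360° = 67.9°.
Positive ⇒ the second point lies to the east; separation 67.9°.

67.9° east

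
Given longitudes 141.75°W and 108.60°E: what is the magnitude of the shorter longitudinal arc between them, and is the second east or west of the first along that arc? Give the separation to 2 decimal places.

109.65° west

Raw difference: 108.60 − -141.75 = 250.35°.
Normalise into (−180°, 180°]: 250.35° − 360° = -109.65°.
Negative ⇒ the second point lies to the west; separation 109.65°.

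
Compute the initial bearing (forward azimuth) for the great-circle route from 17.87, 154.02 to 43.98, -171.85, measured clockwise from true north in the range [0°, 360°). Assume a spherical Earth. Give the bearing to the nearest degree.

40°

Δλ = -171.85 − 154.02 = -325.87°; wrapped into (−180°, 180°]: 34.13°.
θ = atan2( sin Δλ · cos φ₂ , cos φ₁ · sin φ₂ − sin φ₁ · cos φ₂ · cos Δλ )
  = atan2(0.40374, 0.47813) = 40.178° → normalised to [0°, 360°): 40.178°.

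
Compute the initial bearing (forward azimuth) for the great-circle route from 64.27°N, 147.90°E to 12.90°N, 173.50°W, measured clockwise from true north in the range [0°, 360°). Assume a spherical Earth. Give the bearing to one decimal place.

Δλ = -173.50 − 147.90 = -321.40°; wrapped into (−180°, 180°]: 38.60°.
θ = atan2( sin Δλ · cos φ₂ , cos φ₁ · sin φ₂ − sin φ₁ · cos φ₂ · cos Δλ )
  = atan2(0.60813, -0.58934) = 134.101° → normalised to [0°, 360°): 134.101°.

134.1°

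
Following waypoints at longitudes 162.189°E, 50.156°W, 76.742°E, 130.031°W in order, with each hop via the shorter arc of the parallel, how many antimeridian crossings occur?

Leg 1: +162.189° → -50.156°, shortest Δλ = 147.655° (east) — crosses 180°.
Leg 2: -50.156° → +76.742°, shortest Δλ = 126.898° (east) — does not cross 180°.
Leg 3: +76.742° → -130.031°, shortest Δλ = 153.227° (east) — crosses 180°.
Total crossings: 2.

2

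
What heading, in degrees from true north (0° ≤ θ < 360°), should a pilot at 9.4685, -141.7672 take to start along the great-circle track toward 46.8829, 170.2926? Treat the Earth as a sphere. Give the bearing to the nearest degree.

322°

Δλ = 170.2926 − -141.7672 = 312.0598°; wrapped into (−180°, 180°]: -47.9402°.
θ = atan2( sin Δλ · cos φ₂ , cos φ₁ · sin φ₂ − sin φ₁ · cos φ₂ · cos Δλ )
  = atan2(-0.50746, 0.64469) = -38.207° → normalised to [0°, 360°): 321.793°.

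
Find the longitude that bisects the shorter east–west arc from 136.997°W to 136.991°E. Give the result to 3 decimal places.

179.997°E

Signed shortest Δλ from -136.997° to +136.991° is -86.012°.
Midpoint longitude = -136.997° + (-86.012°)/2 = -136.997° − 43.006° = -180.003°.
Normalise into (−180°, 180°]: +179.997°.
(The naïve average (-136.997 + +136.991)/2 = -0.003° is on the wrong side of the globe.)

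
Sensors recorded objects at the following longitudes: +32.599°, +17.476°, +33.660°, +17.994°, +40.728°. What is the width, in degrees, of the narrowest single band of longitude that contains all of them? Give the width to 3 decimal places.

Sort the longitudes: +17.476°, +17.994°, +32.599°, +33.660°, +40.728°.
Eastward gaps between consecutive values (wrapping around): 0.518°, 14.605°, 1.061°, 7.068°, 336.748°.
Largest gap = 336.748° ⇒ minimal covering band is its complement: 360° − 336.748° = 23.252°.
Band runs from +17.476° eastward to +40.728°.

23.252°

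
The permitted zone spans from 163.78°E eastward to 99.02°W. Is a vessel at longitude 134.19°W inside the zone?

Yes

Band width going east from +163.78° to -99.02°: ((-99.02 − 163.78) mod 360) = 97.20°.
Offset of -134.19° east of the west edge: ((-134.19 − 163.78) mod 360) = 62.03°.
62.03° ≤ 97.20° ⇒ inside.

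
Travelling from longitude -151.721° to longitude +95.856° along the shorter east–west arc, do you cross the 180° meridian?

Naïve |95.856 − -151.721| = 247.577° > 180°, so the shorter arc goes the other way round — across 180°.
Signed shortest Δλ = ((95.856 − -151.721 + 180) mod 360) − 180 = -112.423°.
Going west by 112.423° from -151.721° passes through 180° before reaching +95.856°.

Yes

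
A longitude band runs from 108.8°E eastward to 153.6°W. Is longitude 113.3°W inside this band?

Band width going east from +108.8° to -153.6°: ((-153.6 − 108.8) mod 360) = 97.6°.
Offset of -113.3° east of the west edge: ((-113.3 − 108.8) mod 360) = 137.9°.
137.9° > 97.6° ⇒ outside.

No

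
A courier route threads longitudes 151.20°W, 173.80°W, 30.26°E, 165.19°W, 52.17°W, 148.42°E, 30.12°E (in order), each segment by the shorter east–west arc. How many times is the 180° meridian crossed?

Leg 1: -151.20° → -173.80°, shortest Δλ = -22.6° (west) — does not cross 180°.
Leg 2: -173.80° → +30.26°, shortest Δλ = -155.94° (west) — crosses 180°.
Leg 3: +30.26° → -165.19°, shortest Δλ = 164.55° (east) — crosses 180°.
Leg 4: -165.19° → -52.17°, shortest Δλ = 113.02° (east) — does not cross 180°.
Leg 5: -52.17° → +148.42°, shortest Δλ = -159.41° (west) — crosses 180°.
Leg 6: +148.42° → +30.12°, shortest Δλ = -118.3° (west) — does not cross 180°.
Total crossings: 3.

3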